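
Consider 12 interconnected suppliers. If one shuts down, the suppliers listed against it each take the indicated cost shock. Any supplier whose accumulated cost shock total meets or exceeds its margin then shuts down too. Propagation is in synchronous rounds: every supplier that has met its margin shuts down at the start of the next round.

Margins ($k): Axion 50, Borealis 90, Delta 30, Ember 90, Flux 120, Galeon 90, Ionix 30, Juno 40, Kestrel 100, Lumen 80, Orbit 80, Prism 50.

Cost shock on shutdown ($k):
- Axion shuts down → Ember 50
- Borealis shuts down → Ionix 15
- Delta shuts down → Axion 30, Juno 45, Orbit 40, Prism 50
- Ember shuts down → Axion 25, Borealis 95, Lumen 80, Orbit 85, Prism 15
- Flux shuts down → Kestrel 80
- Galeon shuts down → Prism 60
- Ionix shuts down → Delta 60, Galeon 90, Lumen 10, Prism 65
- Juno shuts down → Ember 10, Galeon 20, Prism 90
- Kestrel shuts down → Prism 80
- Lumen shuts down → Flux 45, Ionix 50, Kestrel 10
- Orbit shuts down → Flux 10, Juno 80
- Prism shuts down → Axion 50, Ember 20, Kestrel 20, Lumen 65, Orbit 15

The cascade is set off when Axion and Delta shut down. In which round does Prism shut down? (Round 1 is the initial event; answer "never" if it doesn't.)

Round 1 — Axion, Delta shut down (initial).
  Ember: +50 → 50 < 90
  Juno: +45 → 45 ≥ 40
  Orbit: +40 → 40 < 80
  Prism: +50 → 50 ≥ 50
Round 2 — Juno, Prism shut down.
  Ember: +10+20 → 80 < 90
  Galeon: +20 → 20 < 90
  Kestrel: +20 → 20 < 100
  Lumen: +65 → 65 < 80
  Orbit: +15 → 55 < 80
No further shutdowns.

2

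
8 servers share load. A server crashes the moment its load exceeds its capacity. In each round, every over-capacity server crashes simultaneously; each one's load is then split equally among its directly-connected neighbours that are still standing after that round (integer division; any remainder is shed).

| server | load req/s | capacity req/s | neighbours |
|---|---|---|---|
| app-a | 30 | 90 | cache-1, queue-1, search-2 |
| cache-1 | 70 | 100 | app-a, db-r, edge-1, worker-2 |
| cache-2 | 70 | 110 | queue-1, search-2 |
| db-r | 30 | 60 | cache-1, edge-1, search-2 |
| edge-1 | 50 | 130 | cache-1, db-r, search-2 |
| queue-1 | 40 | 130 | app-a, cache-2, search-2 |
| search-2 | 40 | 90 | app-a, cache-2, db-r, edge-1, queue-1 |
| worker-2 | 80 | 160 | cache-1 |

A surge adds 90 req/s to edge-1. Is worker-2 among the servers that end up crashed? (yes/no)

Round 1 — edge-1 at 140 > 130. edge-1 crashes.
  edge-1 sheds 140 req/s to cache-1, db-r, search-2: 46 each (2 lost).
    cache-1: 70+46 = 116 > 100
    db-r: 30+46 = 76 > 60
    search-2: 40+46 = 86 ≤ 90
Round 2 — cache-1, db-r crash.
  cache-1 sheds 116 req/s to app-a, worker-2: 58 each.
    app-a: 30+58 = 88 ≤ 90
    worker-2: 80+58 = 138 ≤ 160
  db-r sheds 76 req/s to search-2: 76 each.
    search-2: 86+76 = 162 > 90
Round 3 — search-2 crashes.
  search-2 sheds 162 req/s to app-a, cache-2, queue-1: 54 each.
    app-a: 88+54 = 142 > 90
    cache-2: 70+54 = 124 > 110
    queue-1: 40+54 = 94 ≤ 130
Round 4 — app-a, cache-2 crash.
  app-a sheds 142 req/s to queue-1: 142 each.
    queue-1: 94+142 = 236 > 130
  cache-2 sheds 124 req/s to queue-1: 124 each.
    queue-1: 236+124 = 360 > 130
Round 5 — queue-1 crashes.
  queue-1 sheds 360 req/s: no online neighbours, lost.
No further crashes.

no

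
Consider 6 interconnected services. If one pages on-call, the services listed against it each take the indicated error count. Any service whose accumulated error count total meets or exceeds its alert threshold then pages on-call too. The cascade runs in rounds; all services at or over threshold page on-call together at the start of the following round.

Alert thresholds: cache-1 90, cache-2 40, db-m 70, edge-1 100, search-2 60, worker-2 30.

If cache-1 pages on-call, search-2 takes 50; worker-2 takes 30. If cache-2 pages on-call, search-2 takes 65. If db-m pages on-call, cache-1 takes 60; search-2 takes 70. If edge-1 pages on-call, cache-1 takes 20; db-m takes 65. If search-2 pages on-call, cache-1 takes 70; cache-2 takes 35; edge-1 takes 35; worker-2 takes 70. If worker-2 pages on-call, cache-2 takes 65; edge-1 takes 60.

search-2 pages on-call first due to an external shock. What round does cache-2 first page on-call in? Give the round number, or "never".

3

Round 1 — search-2 pages on-call (initial).
  cache-1: +70 → 70 < 90
  cache-2: +35 → 35 < 40
  edge-1: +35 → 35 < 100
  worker-2: +70 → 70 ≥ 30
Round 2 — worker-2 pages on-call.
  cache-2: +65 → 100 ≥ 40
  edge-1: +60 → 95 < 100
Round 3 — cache-2 pages on-call.
No further pages.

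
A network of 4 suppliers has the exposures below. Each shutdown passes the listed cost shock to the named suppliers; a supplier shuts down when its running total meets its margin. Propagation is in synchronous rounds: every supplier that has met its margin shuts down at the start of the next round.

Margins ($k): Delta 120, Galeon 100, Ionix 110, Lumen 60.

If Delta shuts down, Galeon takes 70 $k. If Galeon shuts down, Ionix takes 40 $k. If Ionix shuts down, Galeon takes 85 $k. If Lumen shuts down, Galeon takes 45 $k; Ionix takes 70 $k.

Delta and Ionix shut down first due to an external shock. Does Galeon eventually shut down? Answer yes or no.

yes

Round 1 — Delta, Ionix shut down (initial).
  Galeon: +70+85 → 155 ≥ 100
Round 2 — Galeon shuts down.
No further shutdowns.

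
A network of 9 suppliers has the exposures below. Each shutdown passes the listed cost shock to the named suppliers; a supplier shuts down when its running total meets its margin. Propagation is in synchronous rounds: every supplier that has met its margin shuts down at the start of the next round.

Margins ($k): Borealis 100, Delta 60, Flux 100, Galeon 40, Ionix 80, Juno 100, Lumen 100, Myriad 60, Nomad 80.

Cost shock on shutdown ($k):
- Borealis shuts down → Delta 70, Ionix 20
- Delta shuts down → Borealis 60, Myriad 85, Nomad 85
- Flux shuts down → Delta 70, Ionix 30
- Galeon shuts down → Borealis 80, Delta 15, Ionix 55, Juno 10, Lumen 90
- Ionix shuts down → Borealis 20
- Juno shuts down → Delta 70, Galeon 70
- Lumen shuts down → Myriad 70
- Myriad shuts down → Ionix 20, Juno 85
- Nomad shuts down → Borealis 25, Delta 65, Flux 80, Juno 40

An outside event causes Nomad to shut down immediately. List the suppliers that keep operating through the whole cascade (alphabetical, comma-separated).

Flux, Lumen

Round 1 — Nomad shuts down (initial).
  Borealis: +25 → 25 < 100
  Delta: +65 → 65 ≥ 60
  Flux: +80 → 80 < 100
  Juno: +40 → 40 < 100
Round 2 — Delta shuts down.
  Borealis: +60 → 85 < 100
  Myriad: +85 → 85 ≥ 60
Round 3 — Myriad shuts down.
  Ionix: +20 → 20 < 80
  Juno: +85 → 125 ≥ 100
Round 4 — Juno shuts down.
  Galeon: +70 → 70 ≥ 40
Round 5 — Galeon shuts down.
  Borealis: +80 → 165 ≥ 100
  Ionix: +55 → 75 < 80
  Lumen: +90 → 90 < 100
Round 6 — Borealis shuts down.
  Ionix: +20 → 95 ≥ 80
Round 7 — Ionix shuts down.
No further shutdowns.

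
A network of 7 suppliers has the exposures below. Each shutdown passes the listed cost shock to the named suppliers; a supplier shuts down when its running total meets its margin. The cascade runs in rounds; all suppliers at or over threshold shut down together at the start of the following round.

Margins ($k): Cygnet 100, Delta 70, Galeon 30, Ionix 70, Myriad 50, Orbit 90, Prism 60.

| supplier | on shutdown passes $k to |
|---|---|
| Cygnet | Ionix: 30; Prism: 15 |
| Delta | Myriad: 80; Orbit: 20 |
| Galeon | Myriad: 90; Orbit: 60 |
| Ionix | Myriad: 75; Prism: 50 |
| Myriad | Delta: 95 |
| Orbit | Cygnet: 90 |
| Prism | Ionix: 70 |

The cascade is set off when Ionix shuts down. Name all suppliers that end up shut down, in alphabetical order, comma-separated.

Round 1 — Ionix shuts down (initial).
  Myriad: +75 → 75 ≥ 50
  Prism: +50 → 50 < 60
Round 2 — Myriad shuts down.
  Delta: +95 → 95 ≥ 70
Round 3 — Delta shuts down.
  Orbit: +20 → 20 < 90
No further shutdowns.

Delta, Ionix, Myriad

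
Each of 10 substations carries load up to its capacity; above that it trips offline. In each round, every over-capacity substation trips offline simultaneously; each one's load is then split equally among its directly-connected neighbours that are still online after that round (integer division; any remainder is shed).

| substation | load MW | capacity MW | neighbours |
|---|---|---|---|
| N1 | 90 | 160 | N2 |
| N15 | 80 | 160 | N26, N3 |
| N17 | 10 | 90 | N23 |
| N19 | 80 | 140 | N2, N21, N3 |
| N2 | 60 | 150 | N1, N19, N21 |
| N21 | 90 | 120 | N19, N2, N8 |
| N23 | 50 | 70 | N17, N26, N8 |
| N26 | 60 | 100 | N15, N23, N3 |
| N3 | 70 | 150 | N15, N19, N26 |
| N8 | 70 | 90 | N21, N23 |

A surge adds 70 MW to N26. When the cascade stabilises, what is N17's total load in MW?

56

Round 1 — N26 at 130 > 100. N26 trips offline.
  N26 sheds 130 MW to N15, N23, N3: 43 each (1 lost).
    N15: 80+43 = 123 ≤ 160
    N23: 50+43 = 93 > 70
    N3: 70+43 = 113 ≤ 150
Round 2 — N23 trips offline.
  N23 sheds 93 MW to N17, N8: 46 each (1 lost).
    N17: 10+46 = 56 ≤ 90
    N8: 70+46 = 116 > 90
Round 3 — N8 trips offline.
  N8 sheds 116 MW to N21: 116 each.
    N21: 90+116 = 206 > 120
Round 4 — N21 trips offline.
  N21 sheds 206 MW to N19, N2: 103 each.
    N19: 80+103 = 183 > 140
    N2: 60+103 = 163 > 150
Round 5 — N19, N2 trip offline.
  N19 sheds 183 MW to N3: 183 each.
    N3: 113+183 = 296 > 150
  N2 sheds 163 MW to N1: 163 each.
    N1: 90+163 = 253 > 160
Round 6 — N1, N3 trip offline.
  N1 sheds 253 MW: no online neighbours, lost.
  N3 sheds 296 MW to N15: 296 each.
    N15: 123+296 = 419 > 160
Round 7 — N15 trips offline.
  N15 sheds 419 MW: no online neighbours, lost.
No further trips.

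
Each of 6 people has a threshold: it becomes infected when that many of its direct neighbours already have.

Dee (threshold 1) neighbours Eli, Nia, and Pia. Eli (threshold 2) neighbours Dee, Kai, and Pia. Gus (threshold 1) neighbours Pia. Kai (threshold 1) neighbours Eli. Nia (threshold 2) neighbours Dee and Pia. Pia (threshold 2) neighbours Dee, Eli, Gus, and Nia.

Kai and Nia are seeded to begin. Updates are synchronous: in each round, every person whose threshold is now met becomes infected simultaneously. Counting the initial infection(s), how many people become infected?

6

Round 1 — Kai, Nia become infected (initial).
Round 2 — checking thresholds:
  Dee: 1 of 3 neighbours ≥ 1, becomes infected.
  Eli: 1 of 3 neighbours < 2, holds.
  Pia: 1 of 4 neighbours < 2, holds.
Round 3 — checking thresholds:
  Eli: 2 of 3 neighbours ≥ 2, becomes infected.
  Pia: 2 of 4 neighbours ≥ 2, becomes infected.
Round 4 — checking thresholds:
  Gus: 1 of 1 neighbours ≥ 1, becomes infected.
Round 5 — no new infections; cascade stops.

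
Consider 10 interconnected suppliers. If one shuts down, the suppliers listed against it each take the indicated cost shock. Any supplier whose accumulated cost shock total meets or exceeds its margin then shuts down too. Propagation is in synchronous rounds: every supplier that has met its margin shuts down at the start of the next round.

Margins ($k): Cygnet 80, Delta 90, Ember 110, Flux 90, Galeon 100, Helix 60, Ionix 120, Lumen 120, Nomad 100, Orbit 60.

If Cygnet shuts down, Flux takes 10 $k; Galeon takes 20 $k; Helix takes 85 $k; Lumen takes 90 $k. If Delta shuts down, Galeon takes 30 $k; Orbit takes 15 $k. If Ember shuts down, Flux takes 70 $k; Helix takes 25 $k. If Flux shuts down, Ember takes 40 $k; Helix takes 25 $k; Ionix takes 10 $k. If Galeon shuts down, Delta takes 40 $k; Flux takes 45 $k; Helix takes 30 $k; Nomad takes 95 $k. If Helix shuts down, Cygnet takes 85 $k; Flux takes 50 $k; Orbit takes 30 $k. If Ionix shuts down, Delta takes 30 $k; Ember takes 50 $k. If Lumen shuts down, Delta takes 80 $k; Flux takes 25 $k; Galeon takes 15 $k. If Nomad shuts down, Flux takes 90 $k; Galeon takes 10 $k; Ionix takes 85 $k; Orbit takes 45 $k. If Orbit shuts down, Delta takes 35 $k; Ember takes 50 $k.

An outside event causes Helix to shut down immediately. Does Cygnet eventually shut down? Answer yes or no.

yes

Round 1 — Helix shuts down (initial).
  Cygnet: +85 → 85 ≥ 80
  Flux: +50 → 50 < 90
  Orbit: +30 → 30 < 60
Round 2 — Cygnet shuts down.
  Flux: +10 → 60 < 90
  Galeon: +20 → 20 < 100
  Lumen: +90 → 90 < 120
No further shutdowns.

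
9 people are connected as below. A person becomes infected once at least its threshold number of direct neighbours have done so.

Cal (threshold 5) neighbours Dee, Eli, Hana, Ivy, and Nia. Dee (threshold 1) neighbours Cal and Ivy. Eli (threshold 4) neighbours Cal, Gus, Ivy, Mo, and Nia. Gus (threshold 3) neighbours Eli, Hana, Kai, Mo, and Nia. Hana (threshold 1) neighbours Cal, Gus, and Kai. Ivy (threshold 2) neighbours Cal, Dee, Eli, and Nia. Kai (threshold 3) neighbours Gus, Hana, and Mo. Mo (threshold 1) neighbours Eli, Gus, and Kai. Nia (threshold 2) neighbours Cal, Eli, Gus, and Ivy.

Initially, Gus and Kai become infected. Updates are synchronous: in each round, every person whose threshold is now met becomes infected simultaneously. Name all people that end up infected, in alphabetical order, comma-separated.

Gus, Hana, Kai, Mo

Round 1 — Gus, Kai become infected (initial).
Round 2 — checking thresholds:
  Eli: 1 of 5 neighbours < 4, holds.
  Hana: 2 of 3 neighbours ≥ 1, becomes infected.
  Mo: 2 of 3 neighbours ≥ 1, becomes infected.
  Nia: 1 of 4 neighbours < 2, holds.
Round 3 — no new infections; cascade stops.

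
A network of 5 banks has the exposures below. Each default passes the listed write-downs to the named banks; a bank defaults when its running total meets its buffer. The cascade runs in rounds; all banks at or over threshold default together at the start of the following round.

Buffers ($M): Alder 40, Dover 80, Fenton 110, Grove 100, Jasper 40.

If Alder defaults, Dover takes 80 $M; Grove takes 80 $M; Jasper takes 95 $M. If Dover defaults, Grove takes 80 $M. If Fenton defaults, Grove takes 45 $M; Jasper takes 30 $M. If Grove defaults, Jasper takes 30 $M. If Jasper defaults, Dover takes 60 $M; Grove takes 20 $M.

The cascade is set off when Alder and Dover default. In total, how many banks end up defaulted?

Round 1 — Alder, Dover default (initial).
  Grove: +80+80 → 160 ≥ 100
  Jasper: +95 → 95 ≥ 40
Round 2 — Grove, Jasper default.
No further defaults.

4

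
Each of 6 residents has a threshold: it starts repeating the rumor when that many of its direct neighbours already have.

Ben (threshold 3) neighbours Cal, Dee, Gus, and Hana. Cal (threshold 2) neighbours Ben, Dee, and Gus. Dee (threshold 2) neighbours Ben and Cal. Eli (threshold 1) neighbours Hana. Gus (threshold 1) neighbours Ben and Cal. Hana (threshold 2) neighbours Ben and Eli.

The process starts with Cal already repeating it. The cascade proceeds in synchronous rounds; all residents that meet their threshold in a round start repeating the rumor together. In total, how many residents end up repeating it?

2

Round 1 — Cal starts repeating the rumor (initial).
Round 2 — checking thresholds:
  Ben: 1 of 4 neighbours < 3, holds.
  Dee: 1 of 2 neighbours < 2, holds.
  Gus: 1 of 2 neighbours ≥ 1, starts repeating the rumor.
Round 3 — no new spreads; cascade stops.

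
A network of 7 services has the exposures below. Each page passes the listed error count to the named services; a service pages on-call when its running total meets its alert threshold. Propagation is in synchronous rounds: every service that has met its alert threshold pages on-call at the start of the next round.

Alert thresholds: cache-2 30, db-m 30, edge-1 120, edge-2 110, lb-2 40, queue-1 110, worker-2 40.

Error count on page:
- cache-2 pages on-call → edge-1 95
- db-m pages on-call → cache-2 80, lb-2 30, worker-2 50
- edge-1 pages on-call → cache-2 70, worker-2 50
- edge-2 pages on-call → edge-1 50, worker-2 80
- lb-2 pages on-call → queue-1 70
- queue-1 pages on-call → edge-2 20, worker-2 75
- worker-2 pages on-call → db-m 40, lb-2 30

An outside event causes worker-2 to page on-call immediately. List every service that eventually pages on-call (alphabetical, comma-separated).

cache-2, db-m, lb-2, worker-2

Round 1 — worker-2 pages on-call (initial).
  db-m: +40 → 40 ≥ 30
  lb-2: +30 → 30 < 40
Round 2 — db-m pages on-call.
  cache-2: +80 → 80 ≥ 30
  lb-2: +30 → 60 ≥ 40
Round 3 — cache-2, lb-2 page on-call.
  edge-1: +95 → 95 < 120
  queue-1: +70 → 70 < 110
No further pages.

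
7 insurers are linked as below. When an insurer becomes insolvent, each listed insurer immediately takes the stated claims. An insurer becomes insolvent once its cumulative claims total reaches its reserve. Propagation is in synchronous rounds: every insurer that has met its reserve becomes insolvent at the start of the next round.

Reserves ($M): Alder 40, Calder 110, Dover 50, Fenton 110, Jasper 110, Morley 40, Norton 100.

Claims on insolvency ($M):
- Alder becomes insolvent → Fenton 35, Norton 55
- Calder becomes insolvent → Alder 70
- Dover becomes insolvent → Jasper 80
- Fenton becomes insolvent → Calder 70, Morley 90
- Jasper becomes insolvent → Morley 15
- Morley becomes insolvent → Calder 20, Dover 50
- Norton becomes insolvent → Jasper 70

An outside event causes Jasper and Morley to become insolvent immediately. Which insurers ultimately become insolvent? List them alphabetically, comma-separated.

Round 1 — Jasper, Morley become insolvent (initial).
  Calder: +20 → 20 < 110
  Dover: +50 → 50 ≥ 50
Round 2 — Dover becomes insolvent.
No further insolvencies.

Dover, Jasper, Morley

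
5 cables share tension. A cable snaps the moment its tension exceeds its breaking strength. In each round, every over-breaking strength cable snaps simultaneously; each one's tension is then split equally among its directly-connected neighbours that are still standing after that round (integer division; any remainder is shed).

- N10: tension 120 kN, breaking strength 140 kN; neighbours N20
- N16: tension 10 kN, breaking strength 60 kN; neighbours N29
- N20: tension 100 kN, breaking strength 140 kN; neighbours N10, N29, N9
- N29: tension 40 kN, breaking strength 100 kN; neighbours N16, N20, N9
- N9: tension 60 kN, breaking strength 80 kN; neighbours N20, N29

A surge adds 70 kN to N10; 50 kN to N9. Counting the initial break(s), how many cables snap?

Round 1 — N10 at 190 > 140; N9 at 110 > 80. N10, N9 snap.
  N10 sheds 190 kN to N20: 190 each.
    N20: 100+190 = 290 > 140
  N9 sheds 110 kN to N20, N29: 55 each.
    N20: 290+55 = 345 > 140
    N29: 40+55 = 95 ≤ 100
Round 2 — N20 snaps.
  N20 sheds 345 kN to N29: 345 each.
    N29: 95+345 = 440 > 100
Round 3 — N29 snaps.
  N29 sheds 440 kN to N16: 440 each.
    N16: 10+440 = 450 > 60
Round 4 — N16 snaps.
  N16 sheds 450 kN: no online neighbours, lost.
No further breaks.

5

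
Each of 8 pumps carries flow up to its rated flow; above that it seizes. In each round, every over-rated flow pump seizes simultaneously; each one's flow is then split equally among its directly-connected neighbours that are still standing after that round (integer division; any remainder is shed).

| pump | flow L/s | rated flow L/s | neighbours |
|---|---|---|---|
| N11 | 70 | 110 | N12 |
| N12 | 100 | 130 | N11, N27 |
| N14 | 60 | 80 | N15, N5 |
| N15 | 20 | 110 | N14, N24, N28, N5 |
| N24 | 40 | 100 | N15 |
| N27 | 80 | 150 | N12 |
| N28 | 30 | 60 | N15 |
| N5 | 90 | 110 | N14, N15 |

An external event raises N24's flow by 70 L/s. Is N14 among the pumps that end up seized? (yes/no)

yes

Round 1 — N24 at 110 > 100. N24 seizes.
  N24 sheds 110 L/s to N15: 110 each.
    N15: 20+110 = 130 > 110
Round 2 — N15 seizes.
  N15 sheds 130 L/s to N14, N28, N5: 43 each (1 lost).
    N14: 60+43 = 103 > 80
    N28: 30+43 = 73 > 60
    N5: 90+43 = 133 > 110
Round 3 — N14, N28, N5 seize.
  N14 sheds 103 L/s: no online neighbours, lost.
  N28 sheds 73 L/s: no online neighbours, lost.
  N5 sheds 133 L/s: no online neighbours, lost.
No further seizures.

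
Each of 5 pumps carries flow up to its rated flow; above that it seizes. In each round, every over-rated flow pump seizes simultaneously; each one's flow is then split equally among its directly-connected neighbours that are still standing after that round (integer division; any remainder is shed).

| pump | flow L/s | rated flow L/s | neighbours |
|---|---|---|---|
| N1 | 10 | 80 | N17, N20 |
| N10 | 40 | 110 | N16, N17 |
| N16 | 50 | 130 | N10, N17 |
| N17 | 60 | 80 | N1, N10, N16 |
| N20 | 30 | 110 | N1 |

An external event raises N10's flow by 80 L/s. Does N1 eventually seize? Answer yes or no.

no

Round 1 — N10 at 120 > 110. N10 seizes.
  N10 sheds 120 L/s to N16, N17: 60 each.
    N16: 50+60 = 110 ≤ 130
    N17: 60+60 = 120 > 80
Round 2 — N17 seizes.
  N17 sheds 120 L/s to N1, N16: 60 each.
    N1: 10+60 = 70 ≤ 80
    N16: 110+60 = 170 > 130
Round 3 — N16 seizes.
  N16 sheds 170 L/s: no online neighbours, lost.
No further seizures.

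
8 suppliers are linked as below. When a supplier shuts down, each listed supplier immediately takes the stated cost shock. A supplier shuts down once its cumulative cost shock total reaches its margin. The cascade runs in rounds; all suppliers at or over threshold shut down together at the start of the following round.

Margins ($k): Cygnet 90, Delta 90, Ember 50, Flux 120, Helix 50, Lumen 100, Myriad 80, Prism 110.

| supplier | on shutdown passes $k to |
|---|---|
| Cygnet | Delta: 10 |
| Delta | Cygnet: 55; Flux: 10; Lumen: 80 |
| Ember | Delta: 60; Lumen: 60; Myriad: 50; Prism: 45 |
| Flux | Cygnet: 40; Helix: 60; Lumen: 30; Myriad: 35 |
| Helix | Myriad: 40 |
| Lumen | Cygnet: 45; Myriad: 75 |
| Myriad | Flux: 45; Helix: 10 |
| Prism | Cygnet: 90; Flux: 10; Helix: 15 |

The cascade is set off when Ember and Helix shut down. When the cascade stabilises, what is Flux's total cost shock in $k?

45

Round 1 — Ember, Helix shut down (initial).
  Delta: +60 → 60 < 90
  Lumen: +60 → 60 < 100
  Myriad: +50+40 → 90 ≥ 80
  Prism: +45 → 45 < 110
Round 2 — Myriad shuts down.
  Flux: +45 → 45 < 120
No further shutdowns.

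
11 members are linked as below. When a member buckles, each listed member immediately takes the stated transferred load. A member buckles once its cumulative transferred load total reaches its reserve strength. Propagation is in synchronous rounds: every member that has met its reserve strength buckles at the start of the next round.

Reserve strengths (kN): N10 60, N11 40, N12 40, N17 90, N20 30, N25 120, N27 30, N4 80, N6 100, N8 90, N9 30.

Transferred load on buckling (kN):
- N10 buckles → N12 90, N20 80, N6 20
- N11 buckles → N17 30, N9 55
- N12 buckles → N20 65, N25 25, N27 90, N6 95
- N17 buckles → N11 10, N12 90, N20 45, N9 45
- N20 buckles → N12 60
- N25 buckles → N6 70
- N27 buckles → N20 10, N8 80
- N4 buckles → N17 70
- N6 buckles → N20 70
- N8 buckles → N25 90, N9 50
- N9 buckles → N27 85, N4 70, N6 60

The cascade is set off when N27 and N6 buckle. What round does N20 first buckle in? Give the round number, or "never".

Round 1 — N27, N6 buckle (initial).
  N20: +10+70 → 80 ≥ 30
  N8: +80 → 80 < 90
Round 2 — N20 buckles.
  N12: +60 → 60 ≥ 40
Round 3 — N12 buckles.
  N25: +25 → 25 < 120
No further bucklings.

2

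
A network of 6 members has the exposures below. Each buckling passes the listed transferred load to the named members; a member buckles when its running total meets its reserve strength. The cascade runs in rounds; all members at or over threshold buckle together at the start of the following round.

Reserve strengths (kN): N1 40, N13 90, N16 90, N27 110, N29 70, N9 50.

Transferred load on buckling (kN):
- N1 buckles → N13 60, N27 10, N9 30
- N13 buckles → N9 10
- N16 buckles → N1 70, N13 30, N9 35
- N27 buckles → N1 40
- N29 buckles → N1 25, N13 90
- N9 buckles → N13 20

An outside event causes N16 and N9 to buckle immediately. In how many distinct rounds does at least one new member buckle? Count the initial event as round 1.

Round 1 — N16, N9 buckle (initial).
  N1: +70 → 70 ≥ 40
  N13: +30+20 → 50 < 90
Round 2 — N1 buckles.
  N13: +60 → 110 ≥ 90
  N27: +10 → 10 < 110
Round 3 — N13 buckles.
No further bucklings.

3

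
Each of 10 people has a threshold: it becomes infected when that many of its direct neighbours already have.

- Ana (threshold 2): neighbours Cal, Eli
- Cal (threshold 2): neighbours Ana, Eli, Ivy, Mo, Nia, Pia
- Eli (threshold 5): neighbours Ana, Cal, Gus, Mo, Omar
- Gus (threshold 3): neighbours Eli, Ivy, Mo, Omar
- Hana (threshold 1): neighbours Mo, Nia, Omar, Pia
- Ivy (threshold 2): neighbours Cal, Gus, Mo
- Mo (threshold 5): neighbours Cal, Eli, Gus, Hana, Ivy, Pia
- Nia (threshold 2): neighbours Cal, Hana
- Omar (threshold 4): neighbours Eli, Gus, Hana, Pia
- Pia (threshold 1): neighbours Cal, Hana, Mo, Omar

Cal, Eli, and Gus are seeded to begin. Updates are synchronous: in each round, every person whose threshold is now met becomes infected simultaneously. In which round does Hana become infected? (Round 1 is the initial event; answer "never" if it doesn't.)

3

Round 1 — Cal, Eli, Gus become infected (initial).
Round 2 — checking thresholds:
  Ana: 2 of 2 neighbours ≥ 2, becomes infected.
  Ivy: 2 of 3 neighbours ≥ 2, becomes infected.
  Mo: 3 of 6 neighbours < 5, holds.
  Nia: 1 of 2 neighbours < 2, holds.
  Omar: 2 of 4 neighbours < 4, holds.
  Pia: 1 of 4 neighbours ≥ 1, becomes infected.
Round 3 — checking thresholds:
  Hana: 1 of 4 neighbours ≥ 1, becomes infected.
  Mo: 5 of 6 neighbours ≥ 5, becomes infected.
  Nia: 1 of 2 neighbours < 2, holds.
  Omar: 3 of 4 neighbours < 4, holds.
Round 4 — checking thresholds:
  Nia: 2 of 2 neighbours ≥ 2, becomes infected.
  Omar: 4 of 4 neighbours ≥ 4, becomes infected.
Round 5 — no new infections; cascade stops.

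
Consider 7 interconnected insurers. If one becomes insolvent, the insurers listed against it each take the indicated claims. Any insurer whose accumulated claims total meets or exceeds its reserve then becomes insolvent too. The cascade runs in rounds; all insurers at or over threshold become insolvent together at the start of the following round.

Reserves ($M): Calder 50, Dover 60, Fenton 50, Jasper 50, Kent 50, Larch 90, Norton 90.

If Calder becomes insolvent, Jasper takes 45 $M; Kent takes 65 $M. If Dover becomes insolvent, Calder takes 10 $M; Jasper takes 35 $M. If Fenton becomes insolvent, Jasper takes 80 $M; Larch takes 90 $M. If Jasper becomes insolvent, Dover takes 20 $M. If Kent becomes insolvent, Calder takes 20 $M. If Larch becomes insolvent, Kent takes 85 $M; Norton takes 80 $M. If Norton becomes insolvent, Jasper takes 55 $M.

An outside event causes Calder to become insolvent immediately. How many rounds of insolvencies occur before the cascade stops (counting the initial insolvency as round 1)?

2

Round 1 — Calder becomes insolvent (initial).
  Jasper: +45 → 45 < 50
  Kent: +65 → 65 ≥ 50
Round 2 — Kent becomes insolvent.
No further insolvencies.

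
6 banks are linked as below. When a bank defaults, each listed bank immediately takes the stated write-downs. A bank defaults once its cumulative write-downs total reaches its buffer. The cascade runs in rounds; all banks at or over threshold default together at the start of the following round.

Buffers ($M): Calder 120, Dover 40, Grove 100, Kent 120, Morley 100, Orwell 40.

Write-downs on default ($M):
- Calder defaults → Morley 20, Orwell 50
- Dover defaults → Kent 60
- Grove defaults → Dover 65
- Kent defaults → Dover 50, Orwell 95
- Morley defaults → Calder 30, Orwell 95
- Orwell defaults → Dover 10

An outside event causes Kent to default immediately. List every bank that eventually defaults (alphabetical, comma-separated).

Dover, Kent, Orwell

Round 1 — Kent defaults (initial).
  Dover: +50 → 50 ≥ 40
  Orwell: +95 → 95 ≥ 40
Round 2 — Dover, Orwell default.
No further defaults.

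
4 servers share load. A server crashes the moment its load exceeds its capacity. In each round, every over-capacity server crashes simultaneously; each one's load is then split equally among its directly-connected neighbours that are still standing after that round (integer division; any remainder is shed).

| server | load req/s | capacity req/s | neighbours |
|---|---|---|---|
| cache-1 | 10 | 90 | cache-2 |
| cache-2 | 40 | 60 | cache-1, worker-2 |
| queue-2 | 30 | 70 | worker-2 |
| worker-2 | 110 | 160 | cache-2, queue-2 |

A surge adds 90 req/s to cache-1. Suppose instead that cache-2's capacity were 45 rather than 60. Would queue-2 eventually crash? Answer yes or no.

yes

With cache-2's capacity at 45:
Round 1 — cache-1 at 100 > 90. cache-1 crashes.
  cache-1 sheds 100 req/s to cache-2: 100 each.
    cache-2: 40+100 = 140 > 45
Round 2 — cache-2 crashes.
  cache-2 sheds 140 req/s to worker-2: 140 each.
    worker-2: 110+140 = 250 > 160
Round 3 — worker-2 crashes.
  worker-2 sheds 250 req/s to queue-2: 250 each.
    queue-2: 30+250 = 280 > 70
Round 4 — queue-2 crashes.
  queue-2 sheds 280 req/s: no online neighbours, lost.
No further crashes.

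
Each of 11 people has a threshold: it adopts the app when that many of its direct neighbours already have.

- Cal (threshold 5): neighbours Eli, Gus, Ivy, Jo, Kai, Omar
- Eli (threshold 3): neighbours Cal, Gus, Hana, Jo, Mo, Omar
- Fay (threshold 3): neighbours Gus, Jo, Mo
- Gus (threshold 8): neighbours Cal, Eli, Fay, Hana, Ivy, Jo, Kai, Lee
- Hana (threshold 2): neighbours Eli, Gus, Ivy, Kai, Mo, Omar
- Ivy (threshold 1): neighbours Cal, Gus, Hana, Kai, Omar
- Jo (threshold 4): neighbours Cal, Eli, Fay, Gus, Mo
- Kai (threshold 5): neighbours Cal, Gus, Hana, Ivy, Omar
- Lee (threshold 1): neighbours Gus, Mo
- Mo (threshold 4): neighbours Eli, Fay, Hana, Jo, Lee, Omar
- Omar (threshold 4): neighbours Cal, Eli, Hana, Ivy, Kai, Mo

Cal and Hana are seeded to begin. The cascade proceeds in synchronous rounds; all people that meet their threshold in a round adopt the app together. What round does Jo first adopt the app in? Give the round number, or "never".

Round 1 — Cal, Hana adopt the app (initial).
Round 2 — checking thresholds:
  Eli: 2 of 6 neighbours < 3, holds.
  Gus: 2 of 8 neighbours < 8, holds.
  Ivy: 2 of 5 neighbours ≥ 1, adopts the app.
  Jo: 1 of 5 neighbours < 4, holds.
  Kai: 2 of 5 neighbours < 5, holds.
  Mo: 1 of 6 neighbours < 4, holds.
  Omar: 2 of 6 neighbours < 4, holds.
Round 3 — no new adoptions; cascade stops.

never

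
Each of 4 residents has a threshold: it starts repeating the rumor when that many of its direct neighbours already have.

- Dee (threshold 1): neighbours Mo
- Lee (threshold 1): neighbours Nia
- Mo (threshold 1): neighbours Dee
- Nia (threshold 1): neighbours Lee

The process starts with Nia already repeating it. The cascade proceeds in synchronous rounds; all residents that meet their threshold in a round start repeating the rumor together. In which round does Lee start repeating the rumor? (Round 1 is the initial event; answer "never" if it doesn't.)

2

Round 1 — Nia starts repeating the rumor (initial).
Round 2 — checking thresholds:
  Lee: 1 of 1 neighbours ≥ 1, starts repeating the rumor.
Round 3 — no new spreads; cascade stops.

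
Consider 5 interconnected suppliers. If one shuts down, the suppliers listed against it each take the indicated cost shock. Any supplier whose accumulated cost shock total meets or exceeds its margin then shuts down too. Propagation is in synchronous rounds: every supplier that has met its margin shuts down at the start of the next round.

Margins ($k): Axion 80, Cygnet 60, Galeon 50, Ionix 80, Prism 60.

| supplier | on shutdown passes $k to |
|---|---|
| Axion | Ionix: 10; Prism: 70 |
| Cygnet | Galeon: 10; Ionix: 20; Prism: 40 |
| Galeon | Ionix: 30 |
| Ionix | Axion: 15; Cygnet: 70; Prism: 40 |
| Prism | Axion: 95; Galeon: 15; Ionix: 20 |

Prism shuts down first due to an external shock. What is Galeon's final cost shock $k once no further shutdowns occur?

Round 1 — Prism shuts down (initial).
  Axion: +95 → 95 ≥ 80
  Galeon: +15 → 15 < 50
  Ionix: +20 → 20 < 80
Round 2 — Axion shuts down.
  Ionix: +10 → 30 < 80
No further shutdowns.

15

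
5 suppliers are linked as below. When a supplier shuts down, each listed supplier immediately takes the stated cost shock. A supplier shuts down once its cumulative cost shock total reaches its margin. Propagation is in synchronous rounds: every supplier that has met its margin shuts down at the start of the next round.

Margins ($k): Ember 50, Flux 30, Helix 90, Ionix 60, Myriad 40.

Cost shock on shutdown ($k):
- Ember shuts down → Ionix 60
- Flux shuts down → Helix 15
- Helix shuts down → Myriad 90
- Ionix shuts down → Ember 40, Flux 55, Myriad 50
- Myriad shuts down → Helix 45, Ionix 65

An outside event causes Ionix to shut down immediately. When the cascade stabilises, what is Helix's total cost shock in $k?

60

Round 1 — Ionix shuts down (initial).
  Ember: +40 → 40 < 50
  Flux: +55 → 55 ≥ 30
  Myriad: +50 → 50 ≥ 40
Round 2 — Flux, Myriad shut down.
  Helix: +15+45 → 60 < 90
No further shutdowns.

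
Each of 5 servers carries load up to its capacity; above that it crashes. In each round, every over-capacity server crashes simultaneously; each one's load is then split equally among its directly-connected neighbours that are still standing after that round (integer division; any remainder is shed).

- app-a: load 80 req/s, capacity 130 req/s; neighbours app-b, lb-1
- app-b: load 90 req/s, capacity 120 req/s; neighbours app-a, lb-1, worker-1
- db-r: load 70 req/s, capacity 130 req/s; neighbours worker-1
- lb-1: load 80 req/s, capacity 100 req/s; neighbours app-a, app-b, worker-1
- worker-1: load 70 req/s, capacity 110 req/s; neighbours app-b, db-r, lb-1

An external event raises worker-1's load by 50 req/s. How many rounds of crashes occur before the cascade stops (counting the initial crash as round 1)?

Round 1 — worker-1 at 120 > 110. worker-1 crashes.
  worker-1 sheds 120 req/s to app-b, db-r, lb-1: 40 each.
    app-b: 90+40 = 130 > 120
    db-r: 70+40 = 110 ≤ 130
    lb-1: 80+40 = 120 > 100
Round 2 — app-b, lb-1 crash.
  app-b sheds 130 req/s to app-a: 130 each.
    app-a: 80+130 = 210 > 130
  lb-1 sheds 120 req/s to app-a: 120 each.
    app-a: 210+120 = 330 > 130
Round 3 — app-a crashes.
  app-a sheds 330 req/s: no online neighbours, lost.
No further crashes.

3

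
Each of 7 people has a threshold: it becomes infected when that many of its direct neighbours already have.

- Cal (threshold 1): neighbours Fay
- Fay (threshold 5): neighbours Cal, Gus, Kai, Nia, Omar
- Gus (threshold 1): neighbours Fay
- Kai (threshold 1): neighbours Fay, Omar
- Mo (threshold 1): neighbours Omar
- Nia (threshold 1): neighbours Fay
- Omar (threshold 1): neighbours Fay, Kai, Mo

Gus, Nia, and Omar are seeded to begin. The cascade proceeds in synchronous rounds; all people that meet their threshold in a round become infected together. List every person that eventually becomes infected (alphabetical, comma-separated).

Gus, Kai, Mo, Nia, Omar

Round 1 — Gus, Nia, Omar become infected (initial).
Round 2 — checking thresholds:
  Fay: 3 of 5 neighbours < 5, not yet.
  Kai: 1 of 2 neighbours ≥ 1, becomes infected.
  Mo: 1 of 1 neighbours ≥ 1, becomes infected.
Round 3 — no new infections; cascade stops.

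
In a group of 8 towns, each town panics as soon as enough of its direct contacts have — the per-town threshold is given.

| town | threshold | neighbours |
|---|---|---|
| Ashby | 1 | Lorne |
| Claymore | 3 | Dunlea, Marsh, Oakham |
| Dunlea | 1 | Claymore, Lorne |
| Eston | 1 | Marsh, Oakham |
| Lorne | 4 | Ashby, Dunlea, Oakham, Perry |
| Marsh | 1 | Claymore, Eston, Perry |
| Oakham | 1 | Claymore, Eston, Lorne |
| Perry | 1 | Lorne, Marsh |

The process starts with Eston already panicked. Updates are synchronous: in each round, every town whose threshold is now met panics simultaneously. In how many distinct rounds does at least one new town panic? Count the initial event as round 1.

3

Round 1 — Eston panics (initial).
Round 2 — checking thresholds:
  Marsh: 1 of 3 neighbours ≥ 1, panics.
  Oakham: 1 of 3 neighbours ≥ 1, panics.
Round 3 — checking thresholds:
  Claymore: 2 of 3 neighbours < 3, holds.
  Lorne: 1 of 4 neighbours < 4, holds.
  Perry: 1 of 2 neighbours ≥ 1, panics.
Round 4 — no new panics; cascade stops.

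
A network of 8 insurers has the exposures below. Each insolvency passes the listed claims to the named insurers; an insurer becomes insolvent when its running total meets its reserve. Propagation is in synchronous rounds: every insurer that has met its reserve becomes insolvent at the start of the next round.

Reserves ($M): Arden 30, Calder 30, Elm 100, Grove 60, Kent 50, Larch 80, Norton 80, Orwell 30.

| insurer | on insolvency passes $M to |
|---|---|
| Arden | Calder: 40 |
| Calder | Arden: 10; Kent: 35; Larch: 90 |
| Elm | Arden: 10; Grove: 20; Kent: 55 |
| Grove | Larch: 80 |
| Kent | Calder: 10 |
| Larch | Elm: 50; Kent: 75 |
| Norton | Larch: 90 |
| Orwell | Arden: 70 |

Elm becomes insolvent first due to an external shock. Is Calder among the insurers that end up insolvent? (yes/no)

no

Round 1 — Elm becomes insolvent (initial).
  Arden: +10 → 10 < 30
  Grove: +20 → 20 < 60
  Kent: +55 → 55 ≥ 50
Round 2 — Kent becomes insolvent.
  Calder: +10 → 10 < 30
No further insolvencies.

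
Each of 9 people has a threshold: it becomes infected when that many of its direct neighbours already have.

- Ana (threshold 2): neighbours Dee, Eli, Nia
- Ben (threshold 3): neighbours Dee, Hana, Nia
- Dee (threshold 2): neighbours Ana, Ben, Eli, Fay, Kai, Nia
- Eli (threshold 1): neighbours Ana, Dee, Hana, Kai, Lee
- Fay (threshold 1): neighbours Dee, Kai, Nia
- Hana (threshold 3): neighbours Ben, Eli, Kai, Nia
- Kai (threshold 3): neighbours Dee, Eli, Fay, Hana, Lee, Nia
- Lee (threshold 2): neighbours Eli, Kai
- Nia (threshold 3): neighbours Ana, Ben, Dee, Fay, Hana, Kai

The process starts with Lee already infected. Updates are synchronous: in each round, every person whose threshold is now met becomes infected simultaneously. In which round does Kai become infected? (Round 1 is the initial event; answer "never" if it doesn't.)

Round 1 — Lee becomes infected (initial).
Round 2 — checking thresholds:
  Eli: 1 of 5 neighbours ≥ 1, becomes infected.
  Kai: 1 of 6 neighbours < 3, below threshold.
Round 3 — no new infections; cascade stops.

never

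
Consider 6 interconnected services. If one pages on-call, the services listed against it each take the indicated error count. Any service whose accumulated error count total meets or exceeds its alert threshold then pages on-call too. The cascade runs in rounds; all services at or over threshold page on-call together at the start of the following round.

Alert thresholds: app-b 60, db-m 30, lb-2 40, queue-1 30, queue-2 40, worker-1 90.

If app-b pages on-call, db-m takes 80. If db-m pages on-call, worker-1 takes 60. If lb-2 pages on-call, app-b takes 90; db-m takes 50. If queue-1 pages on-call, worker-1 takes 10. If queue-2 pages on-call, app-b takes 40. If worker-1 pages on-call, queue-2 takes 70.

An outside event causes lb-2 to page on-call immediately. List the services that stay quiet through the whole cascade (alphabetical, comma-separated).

queue-1, queue-2, worker-1

Round 1 — lb-2 pages on-call (initial).
  app-b: +90 → 90 ≥ 60
  db-m: +50 → 50 ≥ 30
Round 2 — app-b, db-m page on-call.
  worker-1: +60 → 60 < 90
No further pages.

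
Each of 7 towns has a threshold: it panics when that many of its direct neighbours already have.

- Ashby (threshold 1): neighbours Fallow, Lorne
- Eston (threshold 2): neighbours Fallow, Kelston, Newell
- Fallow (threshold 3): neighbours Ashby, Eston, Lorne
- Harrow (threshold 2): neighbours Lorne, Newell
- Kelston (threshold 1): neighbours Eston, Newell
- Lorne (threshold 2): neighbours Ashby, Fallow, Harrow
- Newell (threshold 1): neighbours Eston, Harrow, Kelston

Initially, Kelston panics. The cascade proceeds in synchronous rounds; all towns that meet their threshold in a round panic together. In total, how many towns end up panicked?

Round 1 — Kelston panics (initial).
Round 2 — checking thresholds:
  Eston: 1 of 3 neighbours < 2, not yet.
  Newell: 1 of 3 neighbours ≥ 1, panics.
Round 3 — checking thresholds:
  Eston: 2 of 3 neighbours ≥ 2, panics.
  Harrow: 1 of 2 neighbours < 2, not yet.
Round 4 — no new panics; cascade stops.

3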